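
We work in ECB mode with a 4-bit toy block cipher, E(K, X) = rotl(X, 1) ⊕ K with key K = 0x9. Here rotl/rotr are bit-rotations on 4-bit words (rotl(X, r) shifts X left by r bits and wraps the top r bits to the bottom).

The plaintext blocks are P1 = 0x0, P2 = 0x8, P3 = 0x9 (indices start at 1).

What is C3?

ECB encryption: C_i = E(K, P_i).
C3: E(K, 0x9) = 0xA.

C3 = 0xA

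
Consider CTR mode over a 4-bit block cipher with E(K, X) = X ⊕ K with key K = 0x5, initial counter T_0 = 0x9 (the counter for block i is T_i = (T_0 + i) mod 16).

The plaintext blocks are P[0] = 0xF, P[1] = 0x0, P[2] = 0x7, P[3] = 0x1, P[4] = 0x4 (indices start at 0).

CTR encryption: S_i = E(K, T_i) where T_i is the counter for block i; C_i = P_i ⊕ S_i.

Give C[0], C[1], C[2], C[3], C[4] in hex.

C[0] = 0x3, C[1] = 0xF, C[2] = 0x9, C[3] = 0x8, C[4] = 0xC

C[0]: T = 0x9, S = E(K, T) = 0xC; 0xF ⊕ 0xC = 0x3.
C[1]: T = 0xA, S = E(K, T) = 0xF; 0x0 ⊕ 0xF = 0xF.
C[2]: T = 0xB, S = E(K, T) = 0xE; 0x7 ⊕ 0xE = 0x9.
C[3]: T = 0xC, S = E(K, T) = 0x9; 0x1 ⊕ 0x9 = 0x8.
C[4]: T = 0xD, S = E(K, T) = 0x8; 0x4 ⊕ 0x8 = 0xC.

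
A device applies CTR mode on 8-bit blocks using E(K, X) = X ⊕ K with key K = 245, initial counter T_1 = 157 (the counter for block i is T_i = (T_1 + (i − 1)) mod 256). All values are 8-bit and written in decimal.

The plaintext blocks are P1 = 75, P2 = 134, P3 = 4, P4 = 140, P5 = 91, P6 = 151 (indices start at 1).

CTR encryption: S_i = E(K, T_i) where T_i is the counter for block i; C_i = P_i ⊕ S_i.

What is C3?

C3 = 110

C1: T = 157, S = E(K, T) = 104; 75 ⊕ 104 = 35.
C2: T = 158, S = E(K, T) = 107; 134 ⊕ 107 = 237.
C3: T = 159, S = E(K, T) = 106; 4 ⊕ 106 = 110.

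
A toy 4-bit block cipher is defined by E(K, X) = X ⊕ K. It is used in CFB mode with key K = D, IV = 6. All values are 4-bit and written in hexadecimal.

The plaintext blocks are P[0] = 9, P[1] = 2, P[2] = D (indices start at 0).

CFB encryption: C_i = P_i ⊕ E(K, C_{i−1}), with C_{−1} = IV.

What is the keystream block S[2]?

0

C[0]: E(K, 6) = B; 9 ⊕ B = 2.
C[1]: E(K, 2) = F; 2 ⊕ F = D.
C[2]: E(K, D) = 0; D ⊕ 0 = D.
So S[2] = 0.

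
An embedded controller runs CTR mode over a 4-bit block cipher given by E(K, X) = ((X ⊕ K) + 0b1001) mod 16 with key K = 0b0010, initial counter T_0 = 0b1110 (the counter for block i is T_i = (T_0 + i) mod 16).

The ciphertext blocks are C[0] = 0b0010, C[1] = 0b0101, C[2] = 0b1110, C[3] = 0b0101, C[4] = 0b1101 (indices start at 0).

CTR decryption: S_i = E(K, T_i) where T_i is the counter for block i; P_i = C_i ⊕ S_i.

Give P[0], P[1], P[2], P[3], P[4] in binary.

P[0]: T = 0b1110, S = E(K, T) = 0b0101; 0b0010 ⊕ 0b0101 = 0b0111.
P[1]: T = 0b1111, S = E(K, T) = 0b0110; 0b0101 ⊕ 0b0110 = 0b0011.
P[2]: T = 0b0000, S = E(K, T) = 0b1011; 0b1110 ⊕ 0b1011 = 0b0101.
P[3]: T = 0b0001, S = E(K, T) = 0b1100; 0b0101 ⊕ 0b1100 = 0b1001.
P[4]: T = 0b0010, S = E(K, T) = 0b1001; 0b1101 ⊕ 0b1001 = 0b0100.

P[0] = 0b0111, P[1] = 0b0011, P[2] = 0b0101, P[3] = 0b1001, P[4] = 0b0100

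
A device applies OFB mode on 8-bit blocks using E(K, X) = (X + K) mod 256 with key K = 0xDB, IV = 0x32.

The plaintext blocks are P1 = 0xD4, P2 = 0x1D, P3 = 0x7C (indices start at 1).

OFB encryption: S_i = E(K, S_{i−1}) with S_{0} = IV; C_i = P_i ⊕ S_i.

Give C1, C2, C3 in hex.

C1 = 0xD9, C2 = 0xF5, C3 = 0xBF

C1: S = E(K, 0x32) = 0x0D; 0xD4 ⊕ 0x0D = 0xD9.
C2: S = E(K, 0x0D) = 0xE8; 0x1D ⊕ 0xE8 = 0xF5.
C3: S = E(K, 0xE8) = 0xC3; 0x7C ⊕ 0xC3 = 0xBF.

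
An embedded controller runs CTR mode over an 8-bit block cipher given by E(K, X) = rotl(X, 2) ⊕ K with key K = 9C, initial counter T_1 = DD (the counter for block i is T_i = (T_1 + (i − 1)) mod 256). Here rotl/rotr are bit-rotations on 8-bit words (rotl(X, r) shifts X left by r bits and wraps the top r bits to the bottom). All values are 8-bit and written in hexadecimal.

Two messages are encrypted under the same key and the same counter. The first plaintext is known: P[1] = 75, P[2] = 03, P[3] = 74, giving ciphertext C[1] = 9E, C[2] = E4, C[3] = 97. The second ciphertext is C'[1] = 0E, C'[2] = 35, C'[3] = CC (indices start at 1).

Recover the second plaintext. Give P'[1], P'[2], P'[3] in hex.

In CTR with a reused counter, both messages share the same keystream S_i, so C_i ⊕ C'_i = P_i ⊕ P'_i and thus P'_i = P_i ⊕ C_i ⊕ C'_i.
P'[1]: 75 ⊕ 9E ⊕ 0E = E5.
P'[2]: 03 ⊕ E4 ⊕ 35 = D2.
P'[3]: 74 ⊕ 97 ⊕ CC = 2F.

P'[1] = E5, P'[2] = D2, P'[3] = 2F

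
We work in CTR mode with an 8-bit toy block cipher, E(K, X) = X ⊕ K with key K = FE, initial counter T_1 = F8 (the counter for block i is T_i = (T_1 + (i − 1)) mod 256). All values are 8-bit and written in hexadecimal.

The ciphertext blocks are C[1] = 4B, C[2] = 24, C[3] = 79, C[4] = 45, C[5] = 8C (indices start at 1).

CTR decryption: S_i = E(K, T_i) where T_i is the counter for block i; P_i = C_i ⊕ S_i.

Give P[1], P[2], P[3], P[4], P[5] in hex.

P[1]: T = F8, S = E(K, T) = 06; 4B ⊕ 06 = 4D.
P[2]: T = F9, S = E(K, T) = 07; 24 ⊕ 07 = 23.
P[3]: T = FA, S = E(K, T) = 04; 79 ⊕ 04 = 7D.
P[4]: T = FB, S = E(K, T) = 05; 45 ⊕ 05 = 40.
P[5]: T = FC, S = E(K, T) = 02; 8C ⊕ 02 = 8E.

P[1] = 4D, P[2] = 23, P[3] = 7D, P[4] = 40, P[5] = 8E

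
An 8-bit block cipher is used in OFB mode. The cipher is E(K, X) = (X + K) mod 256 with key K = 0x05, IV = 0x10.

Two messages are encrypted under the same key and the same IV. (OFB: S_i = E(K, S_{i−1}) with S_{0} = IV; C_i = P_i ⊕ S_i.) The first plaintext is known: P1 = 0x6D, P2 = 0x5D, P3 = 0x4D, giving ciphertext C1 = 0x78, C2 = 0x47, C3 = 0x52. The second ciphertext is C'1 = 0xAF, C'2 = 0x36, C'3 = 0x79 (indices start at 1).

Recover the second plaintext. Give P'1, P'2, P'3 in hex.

P'1 = 0xBA, P'2 = 0x2C, P'3 = 0x66

In OFB with a reused IV, both messages share the same keystream S_i, so C_i ⊕ C'_i = P_i ⊕ P'_i and thus P'_i = P_i ⊕ C_i ⊕ C'_i.
P'1: 0x6D ⊕ 0x78 ⊕ 0xAF = 0xBA.
P'2: 0x5D ⊕ 0x47 ⊕ 0x36 = 0x2C.
P'3: 0x4D ⊕ 0x52 ⊕ 0x79 = 0x66.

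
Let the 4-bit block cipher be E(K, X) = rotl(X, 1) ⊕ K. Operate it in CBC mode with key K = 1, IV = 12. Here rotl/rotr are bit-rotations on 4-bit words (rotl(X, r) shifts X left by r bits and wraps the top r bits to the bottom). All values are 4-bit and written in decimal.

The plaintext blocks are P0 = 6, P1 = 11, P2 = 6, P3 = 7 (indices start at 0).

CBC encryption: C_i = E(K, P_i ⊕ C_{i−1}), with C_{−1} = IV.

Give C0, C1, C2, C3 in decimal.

C0: P0 ⊕ 12 = 10; E(K, 10) = 4.
C1: P1 ⊕ 4 = 15; E(K, 15) = 14.
C2: P2 ⊕ 14 = 8; E(K, 8) = 0.
C3: P3 ⊕ 0 = 7; E(K, 7) = 15.

C0 = 4, C1 = 14, C2 = 0, C3 = 15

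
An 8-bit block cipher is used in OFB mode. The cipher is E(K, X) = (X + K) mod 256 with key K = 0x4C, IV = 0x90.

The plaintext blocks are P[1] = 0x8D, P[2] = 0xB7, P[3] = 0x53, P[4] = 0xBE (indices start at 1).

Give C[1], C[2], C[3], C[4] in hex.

OFB encryption: S_i = E(K, S_{i−1}) with S_{0} = IV; C_i = P_i ⊕ S_i.
C[1]: S = E(K, 0x90) = 0xDC; 0x8D ⊕ 0xDC = 0x51.
C[2]: S = E(K, 0xDC) = 0x28; 0xB7 ⊕ 0x28 = 0x9F.
C[3]: S = E(K, 0x28) = 0x74; 0x53 ⊕ 0x74 = 0x27.
C[4]: S = E(K, 0x74) = 0xC0; 0xBE ⊕ 0xC0 = 0x7E.

C[1] = 0x51, C[2] = 0x9F, C[3] = 0x27, C[4] = 0x7E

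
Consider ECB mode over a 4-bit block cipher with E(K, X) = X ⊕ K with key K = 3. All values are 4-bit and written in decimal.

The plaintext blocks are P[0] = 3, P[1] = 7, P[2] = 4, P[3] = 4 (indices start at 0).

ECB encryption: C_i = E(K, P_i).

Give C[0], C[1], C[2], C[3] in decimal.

C[0]: E(K, 3) = 0.
C[1]: E(K, 7) = 4.
C[2]: E(K, 4) = 7.
C[3]: E(K, 4) = 7.

C[0] = 0, C[1] = 4, C[2] = 7, C[3] = 7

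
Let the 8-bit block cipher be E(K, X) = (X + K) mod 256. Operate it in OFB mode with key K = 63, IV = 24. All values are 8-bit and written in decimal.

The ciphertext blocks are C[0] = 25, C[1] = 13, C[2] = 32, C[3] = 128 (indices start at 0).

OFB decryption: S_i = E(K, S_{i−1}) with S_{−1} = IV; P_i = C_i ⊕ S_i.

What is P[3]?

P[0]: S = E(K, 24) = 87; 25 ⊕ 87 = 78.
P[1]: S = E(K, 87) = 150; 13 ⊕ 150 = 155.
P[2]: S = E(K, 150) = 213; 32 ⊕ 213 = 245.
P[3]: S = E(K, 213) = 20; 128 ⊕ 20 = 148.

P[3] = 148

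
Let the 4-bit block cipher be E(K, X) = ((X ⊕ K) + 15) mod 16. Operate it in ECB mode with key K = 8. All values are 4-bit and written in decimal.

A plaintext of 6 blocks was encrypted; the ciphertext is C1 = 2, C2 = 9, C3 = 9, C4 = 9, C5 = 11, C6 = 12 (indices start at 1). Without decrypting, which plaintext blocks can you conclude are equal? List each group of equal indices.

ECB encrypts each block independently with the same key, so equal ciphertext blocks imply equal plaintext blocks.
C2 = C3 = C4 = 9, so P2 = P3 = P4.

P2 = P3 = P4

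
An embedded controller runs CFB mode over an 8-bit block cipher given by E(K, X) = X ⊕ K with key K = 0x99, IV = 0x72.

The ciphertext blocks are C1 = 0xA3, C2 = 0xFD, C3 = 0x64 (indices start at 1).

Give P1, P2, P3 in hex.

P1 = 0x48, P2 = 0xC7, P3 = 0x00

CFB decryption: P_i = C_i ⊕ E(K, C_{i−1}), with C_{0} = IV.
P1: E(K, 0x72) = 0xEB; 0xA3 ⊕ 0xEB = 0x48.
P2: E(K, 0xA3) = 0x3A; 0xFD ⊕ 0x3A = 0xC7.
P3: E(K, 0xFD) = 0x64; 0x64 ⊕ 0x64 = 0x00.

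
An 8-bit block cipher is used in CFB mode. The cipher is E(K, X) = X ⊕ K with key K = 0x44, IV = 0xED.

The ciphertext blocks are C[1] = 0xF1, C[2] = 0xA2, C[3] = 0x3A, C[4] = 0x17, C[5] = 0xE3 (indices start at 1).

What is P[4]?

P[4] = 0x69

CFB decryption: P_i = C_i ⊕ E(K, C_{i−1}), with C_{0} = IV.
P[4]: E(K, 0x3A) = 0x7E; 0x17 ⊕ 0x7E = 0x69.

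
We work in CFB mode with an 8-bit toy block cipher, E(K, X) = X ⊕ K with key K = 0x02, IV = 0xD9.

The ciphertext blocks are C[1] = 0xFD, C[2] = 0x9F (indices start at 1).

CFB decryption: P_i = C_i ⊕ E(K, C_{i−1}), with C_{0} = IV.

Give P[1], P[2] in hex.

P[1] = 0x26, P[2] = 0x60

P[1]: E(K, 0xD9) = 0xDB; 0xFD ⊕ 0xDB = 0x26.
P[2]: E(K, 0xFD) = 0xFF; 0x9F ⊕ 0xFF = 0x60.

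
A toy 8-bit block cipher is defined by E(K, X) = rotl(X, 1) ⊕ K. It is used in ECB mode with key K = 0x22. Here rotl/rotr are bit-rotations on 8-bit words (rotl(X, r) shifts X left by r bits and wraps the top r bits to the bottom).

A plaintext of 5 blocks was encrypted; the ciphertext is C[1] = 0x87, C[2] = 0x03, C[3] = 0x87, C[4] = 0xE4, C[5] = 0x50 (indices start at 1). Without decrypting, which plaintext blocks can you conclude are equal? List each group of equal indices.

P[1] = P[3]

ECB encrypts each block independently with the same key, so equal ciphertext blocks imply equal plaintext blocks.
C[1] = C[3] = 0x87, so P[1] = P[3].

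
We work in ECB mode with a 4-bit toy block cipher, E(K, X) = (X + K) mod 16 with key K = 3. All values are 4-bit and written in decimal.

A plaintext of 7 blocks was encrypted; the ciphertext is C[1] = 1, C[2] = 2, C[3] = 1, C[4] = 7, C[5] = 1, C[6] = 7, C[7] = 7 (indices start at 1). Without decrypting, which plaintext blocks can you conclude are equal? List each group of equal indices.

P[1] = P[3] = P[5]; P[4] = P[6] = P[7]

ECB encrypts each block independently with the same key, so equal ciphertext blocks imply equal plaintext blocks.
C[1] = C[3] = C[5] = 1, so P[1] = P[3] = P[5].
C[4] = C[6] = C[7] = 7, so P[4] = P[6] = P[7].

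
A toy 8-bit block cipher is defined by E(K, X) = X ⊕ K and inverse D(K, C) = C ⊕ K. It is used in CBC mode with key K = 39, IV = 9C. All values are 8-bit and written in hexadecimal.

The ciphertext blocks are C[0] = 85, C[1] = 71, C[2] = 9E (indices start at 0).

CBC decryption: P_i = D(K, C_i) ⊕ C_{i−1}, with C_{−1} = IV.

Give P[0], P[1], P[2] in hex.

P[0]: D(K, 85) = BC; BC ⊕ 9C = 20.
P[1]: D(K, 71) = 48; 48 ⊕ 85 = CD.
P[2]: D(K, 9E) = A7; A7 ⊕ 71 = D6.

P[0] = 20, P[1] = CD, P[2] = D6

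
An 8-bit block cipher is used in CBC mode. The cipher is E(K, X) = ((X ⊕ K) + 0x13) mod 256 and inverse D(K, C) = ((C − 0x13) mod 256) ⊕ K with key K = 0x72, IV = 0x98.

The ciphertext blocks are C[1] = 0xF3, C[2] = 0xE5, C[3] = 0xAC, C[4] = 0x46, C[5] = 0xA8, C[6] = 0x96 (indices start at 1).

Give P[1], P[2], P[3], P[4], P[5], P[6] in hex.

CBC decryption: P_i = D(K, C_i) ⊕ C_{i−1}, with C_{0} = IV.
P[1]: D(K, 0xF3) = 0x92; 0x92 ⊕ 0x98 = 0x0A.
P[2]: D(K, 0xE5) = 0xA0; 0xA0 ⊕ 0xF3 = 0x53.
P[3]: D(K, 0xAC) = 0xEB; 0xEB ⊕ 0xE5 = 0x0E.
P[4]: D(K, 0x46) = 0x41; 0x41 ⊕ 0xAC = 0xED.
P[5]: D(K, 0xA8) = 0xE7; 0xE7 ⊕ 0x46 = 0xA1.
P[6]: D(K, 0x96) = 0xF1; 0xF1 ⊕ 0xA8 = 0x59.

P[1] = 0x0A, P[2] = 0x53, P[3] = 0x0E, P[4] = 0xED, P[5] = 0xA1, P[6] = 0x59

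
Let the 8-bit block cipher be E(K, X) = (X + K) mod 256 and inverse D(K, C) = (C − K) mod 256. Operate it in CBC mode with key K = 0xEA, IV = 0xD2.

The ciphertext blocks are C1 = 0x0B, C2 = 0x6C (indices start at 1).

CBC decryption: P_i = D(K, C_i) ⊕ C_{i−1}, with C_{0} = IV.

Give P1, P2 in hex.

P1 = 0xF3, P2 = 0x89

P1: D(K, 0x0B) = 0x21; 0x21 ⊕ 0xD2 = 0xF3.
P2: D(K, 0x6C) = 0x82; 0x82 ⊕ 0x0B = 0x89.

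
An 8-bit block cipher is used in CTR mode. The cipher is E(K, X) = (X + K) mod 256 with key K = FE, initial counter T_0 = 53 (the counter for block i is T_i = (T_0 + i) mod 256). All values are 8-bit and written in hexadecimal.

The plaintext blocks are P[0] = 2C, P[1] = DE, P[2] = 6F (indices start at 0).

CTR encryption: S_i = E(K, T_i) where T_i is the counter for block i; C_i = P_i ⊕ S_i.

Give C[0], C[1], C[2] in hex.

C[0] = 7D, C[1] = 8C, C[2] = 3C

C[0]: T = 53, S = E(K, T) = 51; 2C ⊕ 51 = 7D.
C[1]: T = 54, S = E(K, T) = 52; DE ⊕ 52 = 8C.
C[2]: T = 55, S = E(K, T) = 53; 6F ⊕ 53 = 3C.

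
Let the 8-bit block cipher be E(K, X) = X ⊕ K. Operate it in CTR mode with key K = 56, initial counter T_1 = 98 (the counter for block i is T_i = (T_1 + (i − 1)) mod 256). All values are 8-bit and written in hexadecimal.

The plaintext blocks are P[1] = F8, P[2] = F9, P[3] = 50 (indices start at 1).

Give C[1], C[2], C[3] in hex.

C[1] = 36, C[2] = 36, C[3] = 9C

CTR encryption: S_i = E(K, T_i) where T_i is the counter for block i; C_i = P_i ⊕ S_i.
C[1]: T = 98, S = E(K, T) = CE; F8 ⊕ CE = 36.
C[2]: T = 99, S = E(K, T) = CF; F9 ⊕ CF = 36.
C[3]: T = 9A, S = E(K, T) = CC; 50 ⊕ CC = 9C.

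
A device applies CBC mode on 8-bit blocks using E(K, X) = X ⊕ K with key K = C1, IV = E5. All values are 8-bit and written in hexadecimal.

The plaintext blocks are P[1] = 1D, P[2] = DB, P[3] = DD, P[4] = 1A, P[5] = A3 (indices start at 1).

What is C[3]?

C[3] = 3F

CBC encryption: C_i = E(K, P_i ⊕ C_{i−1}), with C_{0} = IV.
C[1]: P[1] ⊕ E5 = F8; E(K, F8) = 39.
C[2]: P[2] ⊕ 39 = E2; E(K, E2) = 23.
C[3]: P[3] ⊕ 23 = FE; E(K, FE) = 3F.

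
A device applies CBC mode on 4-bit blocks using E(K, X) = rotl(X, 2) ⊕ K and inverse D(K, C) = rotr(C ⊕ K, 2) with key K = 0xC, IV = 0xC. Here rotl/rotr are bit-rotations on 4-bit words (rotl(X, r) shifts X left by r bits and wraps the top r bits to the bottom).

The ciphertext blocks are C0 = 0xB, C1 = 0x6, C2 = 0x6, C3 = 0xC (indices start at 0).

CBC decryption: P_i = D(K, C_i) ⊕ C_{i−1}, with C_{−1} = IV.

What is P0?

P0: D(K, 0xB) = 0xD; 0xD ⊕ 0xC = 0x1.

P0 = 0x1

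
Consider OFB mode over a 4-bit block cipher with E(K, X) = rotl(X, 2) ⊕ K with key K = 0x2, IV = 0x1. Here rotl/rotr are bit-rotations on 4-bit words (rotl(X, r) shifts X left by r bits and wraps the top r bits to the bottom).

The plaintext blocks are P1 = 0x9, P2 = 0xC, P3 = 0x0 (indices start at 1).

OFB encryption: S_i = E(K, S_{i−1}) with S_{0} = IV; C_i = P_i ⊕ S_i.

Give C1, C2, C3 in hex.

C1: S = E(K, 0x1) = 0x6; 0x9 ⊕ 0x6 = 0xF.
C2: S = E(K, 0x6) = 0xB; 0xC ⊕ 0xB = 0x7.
C3: S = E(K, 0xB) = 0xC; 0x0 ⊕ 0xC = 0xC.

C1 = 0xF, C2 = 0x7, C3 = 0xC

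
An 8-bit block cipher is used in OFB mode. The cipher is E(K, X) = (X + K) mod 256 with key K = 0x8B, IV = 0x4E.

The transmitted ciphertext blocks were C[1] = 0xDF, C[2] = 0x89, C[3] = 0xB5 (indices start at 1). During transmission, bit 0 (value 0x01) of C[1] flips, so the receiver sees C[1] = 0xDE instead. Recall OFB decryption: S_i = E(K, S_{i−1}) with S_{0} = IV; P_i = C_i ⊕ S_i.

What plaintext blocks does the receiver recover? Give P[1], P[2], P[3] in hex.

Only C[1] changed, to 0xDE. In OFB, a change in C_i flips the same bit in P_i only; the keystream is unaffected. Decrypting the received ciphertext:
P[1]: S = E(K, 0x4E) = 0xD9; 0xDE ⊕ 0xD9 = 0x07.
P[2]: S = E(K, 0xD9) = 0x64; 0x89 ⊕ 0x64 = 0xED.
P[3]: S = E(K, 0x64) = 0xEF; 0xB5 ⊕ 0xEF = 0x5A.
Blocks that differ from the original plaintext: P[1].

P[1] = 0x07, P[2] = 0xED, P[3] = 0x5A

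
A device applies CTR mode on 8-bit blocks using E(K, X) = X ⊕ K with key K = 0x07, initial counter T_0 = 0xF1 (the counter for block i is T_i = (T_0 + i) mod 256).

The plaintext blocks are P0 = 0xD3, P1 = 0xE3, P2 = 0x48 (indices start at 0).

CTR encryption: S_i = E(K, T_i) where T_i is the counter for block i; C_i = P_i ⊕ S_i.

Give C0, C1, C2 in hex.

C0 = 0x25, C1 = 0x16, C2 = 0xBC

C0: T = 0xF1, S = E(K, T) = 0xF6; 0xD3 ⊕ 0xF6 = 0x25.
C1: T = 0xF2, S = E(K, T) = 0xF5; 0xE3 ⊕ 0xF5 = 0x16.
C2: T = 0xF3, S = E(K, T) = 0xF4; 0x48 ⊕ 0xF4 = 0xBC.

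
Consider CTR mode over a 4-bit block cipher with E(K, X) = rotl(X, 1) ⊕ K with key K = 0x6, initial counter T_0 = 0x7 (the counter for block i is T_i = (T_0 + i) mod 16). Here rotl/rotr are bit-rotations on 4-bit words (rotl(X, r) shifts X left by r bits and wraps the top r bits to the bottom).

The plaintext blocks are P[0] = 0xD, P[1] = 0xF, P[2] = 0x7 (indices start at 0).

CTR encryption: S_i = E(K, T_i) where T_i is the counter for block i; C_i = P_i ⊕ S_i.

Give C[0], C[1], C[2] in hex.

C[0]: T = 0x7, S = E(K, T) = 0x8; 0xD ⊕ 0x8 = 0x5.
C[1]: T = 0x8, S = E(K, T) = 0x7; 0xF ⊕ 0x7 = 0x8.
C[2]: T = 0x9, S = E(K, T) = 0x5; 0x7 ⊕ 0x5 = 0x2.

C[0] = 0x5, C[1] = 0x8, C[2] = 0x2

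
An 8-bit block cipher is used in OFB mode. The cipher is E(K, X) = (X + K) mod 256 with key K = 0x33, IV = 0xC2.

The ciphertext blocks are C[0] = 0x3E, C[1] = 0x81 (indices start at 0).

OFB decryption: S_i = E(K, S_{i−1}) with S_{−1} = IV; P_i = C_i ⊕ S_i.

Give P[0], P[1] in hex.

P[0]: S = E(K, 0xC2) = 0xF5; 0x3E ⊕ 0xF5 = 0xCB.
P[1]: S = E(K, 0xF5) = 0x28; 0x81 ⊕ 0x28 = 0xA9.

P[0] = 0xCB, P[1] = 0xA9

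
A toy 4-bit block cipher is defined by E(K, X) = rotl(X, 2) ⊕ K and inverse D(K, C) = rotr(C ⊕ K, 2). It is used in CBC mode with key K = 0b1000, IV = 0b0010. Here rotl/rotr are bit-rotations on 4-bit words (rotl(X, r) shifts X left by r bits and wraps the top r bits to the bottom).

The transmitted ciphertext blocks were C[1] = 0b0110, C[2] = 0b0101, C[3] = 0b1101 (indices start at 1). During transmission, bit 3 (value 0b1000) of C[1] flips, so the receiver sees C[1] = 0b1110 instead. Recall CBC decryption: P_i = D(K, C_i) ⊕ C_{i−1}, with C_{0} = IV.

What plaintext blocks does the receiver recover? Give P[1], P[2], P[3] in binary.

Only C[1] changed, to 0b1110. In CBC, a change in C_i garbles P_i and flips the same bit in P_{i+1}. Decrypting the received ciphertext:
P[1]: D(K, 0b1110) = 0b1001; 0b1001 ⊕ 0b0010 = 0b1011.
P[2]: D(K, 0b0101) = 0b0111; 0b0111 ⊕ 0b1110 = 0b1001.
P[3]: D(K, 0b1101) = 0b0101; 0b0101 ⊕ 0b0101 = 0b0000.
Blocks that differ from the original plaintext: P[1], P[2].

P[1] = 0b1011, P[2] = 0b1001, P[3] = 0b0000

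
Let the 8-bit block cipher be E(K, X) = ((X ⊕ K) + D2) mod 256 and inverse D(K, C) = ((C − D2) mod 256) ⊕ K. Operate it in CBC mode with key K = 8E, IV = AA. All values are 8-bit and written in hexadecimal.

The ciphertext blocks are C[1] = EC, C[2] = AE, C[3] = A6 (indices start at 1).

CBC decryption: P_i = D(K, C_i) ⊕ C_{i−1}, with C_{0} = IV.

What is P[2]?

P[2] = BE

P[2]: D(K, AE) = 52; 52 ⊕ EC = BE.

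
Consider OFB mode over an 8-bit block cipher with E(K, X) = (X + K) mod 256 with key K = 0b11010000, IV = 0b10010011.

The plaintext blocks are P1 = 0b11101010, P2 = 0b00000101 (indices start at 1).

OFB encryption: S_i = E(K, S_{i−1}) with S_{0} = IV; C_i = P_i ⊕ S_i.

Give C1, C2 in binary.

C1: S = E(K, 0b10010011) = 0b01100011; 0b11101010 ⊕ 0b01100011 = 0b10001001.
C2: S = E(K, 0b01100011) = 0b00110011; 0b00000101 ⊕ 0b00110011 = 0b00110110.

C1 = 0b10001001, C2 = 0b00110110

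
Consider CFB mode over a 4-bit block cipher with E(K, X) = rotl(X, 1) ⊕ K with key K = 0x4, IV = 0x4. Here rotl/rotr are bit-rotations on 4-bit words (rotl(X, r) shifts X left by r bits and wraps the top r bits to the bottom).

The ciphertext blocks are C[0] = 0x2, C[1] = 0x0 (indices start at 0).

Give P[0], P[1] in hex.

CFB decryption: P_i = C_i ⊕ E(K, C_{i−1}), with C_{−1} = IV.
P[0]: E(K, 0x4) = 0xC; 0x2 ⊕ 0xC = 0xE.
P[1]: E(K, 0x2) = 0x0; 0x0 ⊕ 0x0 = 0x0.

P[0] = 0xE, P[1] = 0x0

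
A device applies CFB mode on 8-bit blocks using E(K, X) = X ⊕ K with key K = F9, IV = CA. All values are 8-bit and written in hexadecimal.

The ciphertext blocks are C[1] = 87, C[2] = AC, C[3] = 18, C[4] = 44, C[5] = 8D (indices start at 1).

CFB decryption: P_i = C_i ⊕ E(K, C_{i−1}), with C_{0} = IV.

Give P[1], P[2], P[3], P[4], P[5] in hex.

P[1] = B4, P[2] = D2, P[3] = 4D, P[4] = A5, P[5] = 30

P[1]: E(K, CA) = 33; 87 ⊕ 33 = B4.
P[2]: E(K, 87) = 7E; AC ⊕ 7E = D2.
P[3]: E(K, AC) = 55; 18 ⊕ 55 = 4D.
P[4]: E(K, 18) = E1; 44 ⊕ E1 = A5.
P[5]: E(K, 44) = BD; 8D ⊕ BD = 30.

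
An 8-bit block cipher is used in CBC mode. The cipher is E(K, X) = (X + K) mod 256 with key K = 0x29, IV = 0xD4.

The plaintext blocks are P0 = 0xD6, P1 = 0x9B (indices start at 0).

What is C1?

C1 = 0xD9

CBC encryption: C_i = E(K, P_i ⊕ C_{i−1}), with C_{−1} = IV.
C0: P0 ⊕ 0xD4 = 0x02; E(K, 0x02) = 0x2B.
C1: P1 ⊕ 0x2B = 0xB0; E(K, 0xB0) = 0xD9.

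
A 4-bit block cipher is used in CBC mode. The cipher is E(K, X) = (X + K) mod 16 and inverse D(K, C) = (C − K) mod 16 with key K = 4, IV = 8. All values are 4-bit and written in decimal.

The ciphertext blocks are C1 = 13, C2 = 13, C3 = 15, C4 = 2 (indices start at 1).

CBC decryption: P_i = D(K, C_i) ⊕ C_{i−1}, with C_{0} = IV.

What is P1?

P1: D(K, 13) = 9; 9 ⊕ 8 = 1.

P1 = 1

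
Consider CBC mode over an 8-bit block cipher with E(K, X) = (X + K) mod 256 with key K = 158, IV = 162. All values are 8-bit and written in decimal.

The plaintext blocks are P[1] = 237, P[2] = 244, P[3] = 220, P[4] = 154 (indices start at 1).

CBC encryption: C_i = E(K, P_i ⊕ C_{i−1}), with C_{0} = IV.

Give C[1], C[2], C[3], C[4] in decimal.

C[1]: P[1] ⊕ 162 = 79; E(K, 79) = 237.
C[2]: P[2] ⊕ 237 = 25; E(K, 25) = 183.
C[3]: P[3] ⊕ 183 = 107; E(K, 107) = 9.
C[4]: P[4] ⊕ 9 = 147; E(K, 147) = 49.

C[1] = 237, C[2] = 183, C[3] = 9, C[4] = 49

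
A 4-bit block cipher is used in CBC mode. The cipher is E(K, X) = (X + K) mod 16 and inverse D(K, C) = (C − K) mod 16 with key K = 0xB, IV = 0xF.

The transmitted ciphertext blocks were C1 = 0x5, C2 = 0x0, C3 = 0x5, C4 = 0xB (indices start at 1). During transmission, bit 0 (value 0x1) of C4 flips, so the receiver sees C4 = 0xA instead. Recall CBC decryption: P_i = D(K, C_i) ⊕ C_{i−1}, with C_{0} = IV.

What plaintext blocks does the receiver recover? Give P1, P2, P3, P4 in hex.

Only C4 changed, to 0xA. In CBC, a change in C_i garbles P_i and flips the same bit in P_{i+1}. Decrypting the received ciphertext:
P1: D(K, 0x5) = 0xA; 0xA ⊕ 0xF = 0x5.
P2: D(K, 0x0) = 0x5; 0x5 ⊕ 0x5 = 0x0.
P3: D(K, 0x5) = 0xA; 0xA ⊕ 0x0 = 0xA.
P4: D(K, 0xA) = 0xF; 0xF ⊕ 0x5 = 0xA.
Blocks that differ from the original plaintext: P4.

P1 = 0x5, P2 = 0x0, P3 = 0xA, P4 = 0xA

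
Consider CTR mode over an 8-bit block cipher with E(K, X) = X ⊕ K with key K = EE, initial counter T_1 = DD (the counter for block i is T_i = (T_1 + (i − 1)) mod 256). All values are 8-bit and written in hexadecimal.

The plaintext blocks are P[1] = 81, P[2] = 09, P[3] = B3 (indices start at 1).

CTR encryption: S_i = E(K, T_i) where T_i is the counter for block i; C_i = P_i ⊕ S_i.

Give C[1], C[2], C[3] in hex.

C[1]: T = DD, S = E(K, T) = 33; 81 ⊕ 33 = B2.
C[2]: T = DE, S = E(K, T) = 30; 09 ⊕ 30 = 39.
C[3]: T = DF, S = E(K, T) = 31; B3 ⊕ 31 = 82.

C[1] = B2, C[2] = 39, C[3] = 82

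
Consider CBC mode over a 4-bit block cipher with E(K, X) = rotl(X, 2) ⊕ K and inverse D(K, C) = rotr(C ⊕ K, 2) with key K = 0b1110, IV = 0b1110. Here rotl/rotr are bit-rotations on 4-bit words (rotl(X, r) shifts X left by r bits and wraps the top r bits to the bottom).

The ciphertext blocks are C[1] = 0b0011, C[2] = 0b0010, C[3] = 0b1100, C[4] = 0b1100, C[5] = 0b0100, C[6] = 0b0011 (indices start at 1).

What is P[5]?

P[5] = 0b0110

CBC decryption: P_i = D(K, C_i) ⊕ C_{i−1}, with C_{0} = IV.
P[5]: D(K, 0b0100) = 0b1010; 0b1010 ⊕ 0b1100 = 0b0110.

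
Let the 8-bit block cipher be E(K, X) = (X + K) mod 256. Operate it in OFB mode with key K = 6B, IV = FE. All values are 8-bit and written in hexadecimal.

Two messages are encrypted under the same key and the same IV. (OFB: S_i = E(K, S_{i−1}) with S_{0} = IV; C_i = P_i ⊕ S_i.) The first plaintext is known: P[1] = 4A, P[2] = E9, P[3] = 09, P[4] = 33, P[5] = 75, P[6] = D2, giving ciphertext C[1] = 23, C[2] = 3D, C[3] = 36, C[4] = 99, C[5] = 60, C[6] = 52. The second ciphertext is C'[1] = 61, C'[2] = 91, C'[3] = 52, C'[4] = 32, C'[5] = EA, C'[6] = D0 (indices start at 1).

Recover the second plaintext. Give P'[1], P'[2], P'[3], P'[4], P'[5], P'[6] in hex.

P'[1] = 08, P'[2] = 45, P'[3] = 6D, P'[4] = 98, P'[5] = FF, P'[6] = 50

In OFB with a reused IV, both messages share the same keystream S_i, so C_i ⊕ C'_i = P_i ⊕ P'_i and thus P'_i = P_i ⊕ C_i ⊕ C'_i.
P'[1]: 4A ⊕ 23 ⊕ 61 = 08.
P'[2]: E9 ⊕ 3D ⊕ 91 = 45.
P'[3]: 09 ⊕ 36 ⊕ 52 = 6D.
P'[4]: 33 ⊕ 99 ⊕ 32 = 98.
P'[5]: 75 ⊕ 60 ⊕ EA = FF.
P'[6]: D2 ⊕ 52 ⊕ D0 = 50.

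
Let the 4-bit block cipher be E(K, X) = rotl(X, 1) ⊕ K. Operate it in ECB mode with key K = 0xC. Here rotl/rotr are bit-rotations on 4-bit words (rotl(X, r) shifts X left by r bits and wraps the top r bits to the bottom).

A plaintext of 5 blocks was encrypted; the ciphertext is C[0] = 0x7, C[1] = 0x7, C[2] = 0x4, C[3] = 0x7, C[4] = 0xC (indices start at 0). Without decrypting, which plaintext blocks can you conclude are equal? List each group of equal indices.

P[0] = P[1] = P[3]

ECB encrypts each block independently with the same key, so equal ciphertext blocks imply equal plaintext blocks.
C[0] = C[1] = C[3] = 0x7, so P[0] = P[1] = P[3].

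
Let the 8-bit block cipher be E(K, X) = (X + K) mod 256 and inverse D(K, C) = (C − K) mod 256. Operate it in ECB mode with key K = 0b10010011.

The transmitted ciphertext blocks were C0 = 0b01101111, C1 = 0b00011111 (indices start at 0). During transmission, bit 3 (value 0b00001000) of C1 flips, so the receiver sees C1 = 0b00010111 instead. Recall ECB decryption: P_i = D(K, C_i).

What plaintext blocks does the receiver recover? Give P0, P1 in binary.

Only C1 changed, to 0b00010111. In ECB, a change in C_i affects only P_i. Decrypting the received ciphertext:
P0: D(K, 0b01101111) = 0b11011100.
P1: D(K, 0b00010111) = 0b10000100.
Blocks that differ from the original plaintext: P1.

P0 = 0b11011100, P1 = 0b10000100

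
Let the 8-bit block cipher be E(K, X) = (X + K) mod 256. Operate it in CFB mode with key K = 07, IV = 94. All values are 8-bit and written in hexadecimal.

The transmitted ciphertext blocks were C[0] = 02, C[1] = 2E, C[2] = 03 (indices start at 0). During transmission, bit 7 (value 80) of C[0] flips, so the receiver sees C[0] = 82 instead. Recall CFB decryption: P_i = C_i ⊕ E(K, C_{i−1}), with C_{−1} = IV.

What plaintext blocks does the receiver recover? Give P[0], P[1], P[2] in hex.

P[0] = 19, P[1] = A7, P[2] = 36

Only C[0] changed, to 82. In CFB, a change in C_i flips the same bit in P_i and garbles P_{i+1}. Decrypting the received ciphertext:
P[0]: E(K, 94) = 9B; 82 ⊕ 9B = 19.
P[1]: E(K, 82) = 89; 2E ⊕ 89 = A7.
P[2]: E(K, 2E) = 35; 03 ⊕ 35 = 36.
Blocks that differ from the original plaintext: P[0], P[1].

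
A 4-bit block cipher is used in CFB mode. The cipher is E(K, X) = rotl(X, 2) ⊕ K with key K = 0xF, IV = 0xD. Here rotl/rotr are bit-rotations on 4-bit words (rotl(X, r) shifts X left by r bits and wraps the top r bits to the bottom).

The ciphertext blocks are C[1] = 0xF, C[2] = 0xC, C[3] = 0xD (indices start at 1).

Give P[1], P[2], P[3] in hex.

CFB decryption: P_i = C_i ⊕ E(K, C_{i−1}), with C_{0} = IV.
P[1]: E(K, 0xD) = 0x8; 0xF ⊕ 0x8 = 0x7.
P[2]: E(K, 0xF) = 0x0; 0xC ⊕ 0x0 = 0xC.
P[3]: E(K, 0xC) = 0xC; 0xD ⊕ 0xC = 0x1.

P[1] = 0x7, P[2] = 0xC, P[3] = 0x1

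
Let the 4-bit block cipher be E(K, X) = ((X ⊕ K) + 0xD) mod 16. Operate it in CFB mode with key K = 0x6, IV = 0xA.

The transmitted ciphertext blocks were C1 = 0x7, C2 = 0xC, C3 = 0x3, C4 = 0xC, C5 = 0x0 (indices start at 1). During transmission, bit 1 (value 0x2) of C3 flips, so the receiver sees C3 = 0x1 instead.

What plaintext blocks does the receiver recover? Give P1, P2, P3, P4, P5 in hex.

CFB decryption: P_i = C_i ⊕ E(K, C_{i−1}), with C_{0} = IV.
Only C3 changed, to 0x1. In CFB, a change in C_i flips the same bit in P_i and garbles P_{i+1}. Decrypting the received ciphertext:
P1: E(K, 0xA) = 0x9; 0x7 ⊕ 0x9 = 0xE.
P2: E(K, 0x7) = 0xE; 0xC ⊕ 0xE = 0x2.
P3: E(K, 0xC) = 0x7; 0x1 ⊕ 0x7 = 0x6.
P4: E(K, 0x1) = 0x4; 0xC ⊕ 0x4 = 0x8.
P5: E(K, 0xC) = 0x7; 0x0 ⊕ 0x7 = 0x7.
Blocks that differ from the original plaintext: P3, P4.

P1 = 0xE, P2 = 0x2, P3 = 0x6, P4 = 0x8, P5 = 0x7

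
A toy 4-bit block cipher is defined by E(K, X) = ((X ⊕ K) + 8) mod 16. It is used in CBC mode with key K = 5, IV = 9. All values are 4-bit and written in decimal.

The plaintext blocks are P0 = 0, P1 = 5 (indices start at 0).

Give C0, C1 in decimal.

C0 = 4, C1 = 12

CBC encryption: C_i = E(K, P_i ⊕ C_{i−1}), with C_{−1} = IV.
C0: P0 ⊕ 9 = 9; E(K, 9) = 4.
C1: P1 ⊕ 4 = 1; E(K, 1) = 12.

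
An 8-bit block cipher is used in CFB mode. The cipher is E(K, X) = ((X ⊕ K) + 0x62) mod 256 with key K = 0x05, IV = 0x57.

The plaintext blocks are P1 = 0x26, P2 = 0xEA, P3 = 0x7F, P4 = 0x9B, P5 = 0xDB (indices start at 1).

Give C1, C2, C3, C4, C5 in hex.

CFB encryption: C_i = P_i ⊕ E(K, C_{i−1}), with C_{0} = IV.
C1: E(K, 0x57) = 0xB4; 0x26 ⊕ 0xB4 = 0x92.
C2: E(K, 0x92) = 0xF9; 0xEA ⊕ 0xF9 = 0x13.
C3: E(K, 0x13) = 0x78; 0x7F ⊕ 0x78 = 0x07.
C4: E(K, 0x07) = 0x64; 0x9B ⊕ 0x64 = 0xFF.
C5: E(K, 0xFF) = 0x5C; 0xDB ⊕ 0x5C = 0x87.

C1 = 0x92, C2 = 0x13, C3 = 0x07, C4 = 0xFF, C5 = 0x87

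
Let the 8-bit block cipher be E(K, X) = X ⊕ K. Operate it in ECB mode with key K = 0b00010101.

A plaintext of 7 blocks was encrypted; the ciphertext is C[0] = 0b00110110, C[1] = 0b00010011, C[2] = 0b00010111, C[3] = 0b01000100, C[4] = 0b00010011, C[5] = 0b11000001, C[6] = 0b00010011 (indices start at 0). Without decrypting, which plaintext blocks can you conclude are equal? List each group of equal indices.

ECB encrypts each block independently with the same key, so equal ciphertext blocks imply equal plaintext blocks.
C[1] = C[4] = C[6] = 0b00010011, so P[1] = P[4] = P[6].

P[1] = P[4] = P[6]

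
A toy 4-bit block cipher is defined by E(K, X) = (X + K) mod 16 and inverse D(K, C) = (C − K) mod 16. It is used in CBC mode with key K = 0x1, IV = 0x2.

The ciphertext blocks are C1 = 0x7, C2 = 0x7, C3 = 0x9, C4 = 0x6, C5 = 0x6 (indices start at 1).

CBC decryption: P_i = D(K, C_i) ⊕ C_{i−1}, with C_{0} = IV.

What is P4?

P4: D(K, 0x6) = 0x5; 0x5 ⊕ 0x9 = 0xC.

P4 = 0xC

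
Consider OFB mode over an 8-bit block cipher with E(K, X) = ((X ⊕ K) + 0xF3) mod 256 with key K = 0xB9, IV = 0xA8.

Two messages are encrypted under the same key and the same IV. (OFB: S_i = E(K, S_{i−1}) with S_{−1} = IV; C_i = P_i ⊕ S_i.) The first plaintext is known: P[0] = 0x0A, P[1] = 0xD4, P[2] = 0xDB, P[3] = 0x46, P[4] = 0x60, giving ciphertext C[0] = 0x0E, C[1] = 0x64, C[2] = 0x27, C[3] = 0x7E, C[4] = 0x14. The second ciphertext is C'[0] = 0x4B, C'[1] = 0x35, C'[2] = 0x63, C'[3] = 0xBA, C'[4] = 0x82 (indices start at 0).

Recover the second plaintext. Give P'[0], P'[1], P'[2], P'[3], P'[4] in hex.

P'[0] = 0x4F, P'[1] = 0x85, P'[2] = 0x9F, P'[3] = 0x82, P'[4] = 0xF6

In OFB with a reused IV, both messages share the same keystream S_i, so C_i ⊕ C'_i = P_i ⊕ P'_i and thus P'_i = P_i ⊕ C_i ⊕ C'_i.
P'[0]: 0x0A ⊕ 0x0E ⊕ 0x4B = 0x4F.
P'[1]: 0xD4 ⊕ 0x64 ⊕ 0x35 = 0x85.
P'[2]: 0xDB ⊕ 0x27 ⊕ 0x63 = 0x9F.
P'[3]: 0x46 ⊕ 0x7E ⊕ 0xBA = 0x82.
P'[4]: 0x60 ⊕ 0x14 ⊕ 0x82 = 0xF6.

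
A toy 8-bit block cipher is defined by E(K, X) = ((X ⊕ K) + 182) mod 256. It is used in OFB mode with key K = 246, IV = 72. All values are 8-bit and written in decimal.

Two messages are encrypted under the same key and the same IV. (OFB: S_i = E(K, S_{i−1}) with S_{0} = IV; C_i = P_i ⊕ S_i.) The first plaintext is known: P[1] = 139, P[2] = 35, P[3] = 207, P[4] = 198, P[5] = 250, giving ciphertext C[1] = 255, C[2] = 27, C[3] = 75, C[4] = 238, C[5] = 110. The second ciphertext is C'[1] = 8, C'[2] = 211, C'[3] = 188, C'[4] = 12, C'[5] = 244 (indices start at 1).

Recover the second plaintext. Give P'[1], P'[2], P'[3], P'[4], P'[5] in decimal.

P'[1] = 124, P'[2] = 235, P'[3] = 56, P'[4] = 36, P'[5] = 96

In OFB with a reused IV, both messages share the same keystream S_i, so C_i ⊕ C'_i = P_i ⊕ P'_i and thus P'_i = P_i ⊕ C_i ⊕ C'_i.
P'[1]: 139 ⊕ 255 ⊕ 8 = 124.
P'[2]: 35 ⊕ 27 ⊕ 211 = 235.
P'[3]: 207 ⊕ 75 ⊕ 188 = 56.
P'[4]: 198 ⊕ 238 ⊕ 12 = 36.
P'[5]: 250 ⊕ 110 ⊕ 244 = 96.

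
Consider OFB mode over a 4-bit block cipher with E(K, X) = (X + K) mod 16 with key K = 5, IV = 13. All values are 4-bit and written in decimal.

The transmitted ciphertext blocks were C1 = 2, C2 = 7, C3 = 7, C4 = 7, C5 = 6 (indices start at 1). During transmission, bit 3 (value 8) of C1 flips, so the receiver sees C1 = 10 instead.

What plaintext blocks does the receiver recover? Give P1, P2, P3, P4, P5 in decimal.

P1 = 8, P2 = 0, P3 = 11, P4 = 6, P5 = 0

OFB decryption: S_i = E(K, S_{i−1}) with S_{0} = IV; P_i = C_i ⊕ S_i.
Only C1 changed, to 10. In OFB, a change in C_i flips the same bit in P_i only; the keystream is unaffected. Decrypting the received ciphertext:
P1: S = E(K, 13) = 2; 10 ⊕ 2 = 8.
P2: S = E(K, 2) = 7; 7 ⊕ 7 = 0.
P3: S = E(K, 7) = 12; 7 ⊕ 12 = 11.
P4: S = E(K, 12) = 1; 7 ⊕ 1 = 6.
P5: S = E(K, 1) = 6; 6 ⊕ 6 = 0.
Blocks that differ from the original plaintext: P1.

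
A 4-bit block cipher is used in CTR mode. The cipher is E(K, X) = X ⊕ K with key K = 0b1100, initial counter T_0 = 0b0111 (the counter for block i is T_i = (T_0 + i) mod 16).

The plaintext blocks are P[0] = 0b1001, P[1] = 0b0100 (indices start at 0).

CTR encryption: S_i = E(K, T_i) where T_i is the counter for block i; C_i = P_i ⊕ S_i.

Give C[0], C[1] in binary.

C[0] = 0b0010, C[1] = 0b0000

C[0]: T = 0b0111, S = E(K, T) = 0b1011; 0b1001 ⊕ 0b1011 = 0b0010.
C[1]: T = 0b1000, S = E(K, T) = 0b0100; 0b0100 ⊕ 0b0100 = 0b0000.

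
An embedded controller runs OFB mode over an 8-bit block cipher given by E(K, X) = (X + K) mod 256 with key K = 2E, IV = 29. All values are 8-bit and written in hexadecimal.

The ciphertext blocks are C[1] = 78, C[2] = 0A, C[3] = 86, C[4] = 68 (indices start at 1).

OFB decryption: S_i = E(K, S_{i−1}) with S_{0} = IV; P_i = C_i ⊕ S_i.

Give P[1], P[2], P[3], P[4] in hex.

P[1]: S = E(K, 29) = 57; 78 ⊕ 57 = 2F.
P[2]: S = E(K, 57) = 85; 0A ⊕ 85 = 8F.
P[3]: S = E(K, 85) = B3; 86 ⊕ B3 = 35.
P[4]: S = E(K, B3) = E1; 68 ⊕ E1 = 89.

P[1] = 2F, P[2] = 8F, P[3] = 35, P[4] = 89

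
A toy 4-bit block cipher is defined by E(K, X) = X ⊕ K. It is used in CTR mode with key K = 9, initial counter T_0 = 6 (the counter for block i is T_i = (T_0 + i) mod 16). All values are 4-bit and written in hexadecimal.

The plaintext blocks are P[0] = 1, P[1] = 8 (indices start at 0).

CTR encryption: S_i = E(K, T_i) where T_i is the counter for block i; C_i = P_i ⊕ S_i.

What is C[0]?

C[0]: T = 6, S = E(K, T) = F; 1 ⊕ F = E.

C[0] = E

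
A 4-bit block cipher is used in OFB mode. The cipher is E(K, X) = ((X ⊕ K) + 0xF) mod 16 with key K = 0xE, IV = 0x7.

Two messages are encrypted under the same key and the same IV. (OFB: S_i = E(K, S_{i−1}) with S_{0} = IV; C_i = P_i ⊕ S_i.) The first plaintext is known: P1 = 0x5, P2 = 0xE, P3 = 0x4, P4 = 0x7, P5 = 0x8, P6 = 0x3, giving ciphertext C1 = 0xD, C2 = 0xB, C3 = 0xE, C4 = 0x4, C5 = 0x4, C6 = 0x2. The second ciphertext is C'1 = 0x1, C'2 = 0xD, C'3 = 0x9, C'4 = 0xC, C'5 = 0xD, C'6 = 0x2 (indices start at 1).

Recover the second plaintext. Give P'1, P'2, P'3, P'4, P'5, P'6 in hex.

In OFB with a reused IV, both messages share the same keystream S_i, so C_i ⊕ C'_i = P_i ⊕ P'_i and thus P'_i = P_i ⊕ C_i ⊕ C'_i.
P'1: 0x5 ⊕ 0xD ⊕ 0x1 = 0x9.
P'2: 0xE ⊕ 0xB ⊕ 0xD = 0x8.
P'3: 0x4 ⊕ 0xE ⊕ 0x9 = 0x3.
P'4: 0x7 ⊕ 0x4 ⊕ 0xC = 0xF.
P'5: 0x8 ⊕ 0x4 ⊕ 0xD = 0x1.
P'6: 0x3 ⊕ 0x2 ⊕ 0x2 = 0x3.

P'1 = 0x9, P'2 = 0x8, P'3 = 0x3, P'4 = 0xF, P'5 = 0x1, P'6 = 0x3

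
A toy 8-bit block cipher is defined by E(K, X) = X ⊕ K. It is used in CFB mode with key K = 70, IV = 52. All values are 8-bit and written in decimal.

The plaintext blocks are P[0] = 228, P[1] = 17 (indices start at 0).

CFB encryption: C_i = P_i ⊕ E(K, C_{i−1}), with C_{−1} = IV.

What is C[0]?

C[0] = 150

C[0]: E(K, 52) = 114; 228 ⊕ 114 = 150.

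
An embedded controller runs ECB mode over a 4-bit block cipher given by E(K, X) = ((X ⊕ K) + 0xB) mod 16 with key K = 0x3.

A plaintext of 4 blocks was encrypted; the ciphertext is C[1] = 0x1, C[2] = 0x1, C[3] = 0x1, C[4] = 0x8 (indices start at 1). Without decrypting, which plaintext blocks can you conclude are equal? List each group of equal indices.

ECB encrypts each block independently with the same key, so equal ciphertext blocks imply equal plaintext blocks.
C[1] = C[2] = C[3] = 0x1, so P[1] = P[2] = P[3].

P[1] = P[2] = P[3]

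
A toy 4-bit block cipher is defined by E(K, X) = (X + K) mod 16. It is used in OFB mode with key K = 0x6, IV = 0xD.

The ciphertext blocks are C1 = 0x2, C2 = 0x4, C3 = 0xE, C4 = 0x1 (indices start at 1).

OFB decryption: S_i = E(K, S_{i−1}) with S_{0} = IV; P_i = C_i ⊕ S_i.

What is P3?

P3 = 0x1

P1: S = E(K, 0xD) = 0x3; 0x2 ⊕ 0x3 = 0x1.
P2: S = E(K, 0x3) = 0x9; 0x4 ⊕ 0x9 = 0xD.
P3: S = E(K, 0x9) = 0xF; 0xE ⊕ 0xF = 0x1.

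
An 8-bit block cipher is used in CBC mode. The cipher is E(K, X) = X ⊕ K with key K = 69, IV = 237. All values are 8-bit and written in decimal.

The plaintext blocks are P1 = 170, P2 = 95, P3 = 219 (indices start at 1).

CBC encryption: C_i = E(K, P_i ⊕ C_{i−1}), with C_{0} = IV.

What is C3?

C1: P1 ⊕ 237 = 71; E(K, 71) = 2.
C2: P2 ⊕ 2 = 93; E(K, 93) = 24.
C3: P3 ⊕ 24 = 195; E(K, 195) = 134.

C3 = 134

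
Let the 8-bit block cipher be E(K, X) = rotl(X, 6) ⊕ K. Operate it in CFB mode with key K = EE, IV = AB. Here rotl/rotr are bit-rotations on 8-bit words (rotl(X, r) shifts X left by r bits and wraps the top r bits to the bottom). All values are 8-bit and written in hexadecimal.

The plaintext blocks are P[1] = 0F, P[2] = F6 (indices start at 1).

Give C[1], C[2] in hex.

C[1] = 0B, C[2] = DA

CFB encryption: C_i = P_i ⊕ E(K, C_{i−1}), with C_{0} = IV.
C[1]: E(K, AB) = 04; 0F ⊕ 04 = 0B.
C[2]: E(K, 0B) = 2C; F6 ⊕ 2C = DA.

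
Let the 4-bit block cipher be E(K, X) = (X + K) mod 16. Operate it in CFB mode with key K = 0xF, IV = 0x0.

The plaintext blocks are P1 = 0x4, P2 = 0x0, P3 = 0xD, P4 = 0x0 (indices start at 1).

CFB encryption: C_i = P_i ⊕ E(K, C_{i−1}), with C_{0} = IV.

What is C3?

C1: E(K, 0x0) = 0xF; 0x4 ⊕ 0xF = 0xB.
C2: E(K, 0xB) = 0xA; 0x0 ⊕ 0xA = 0xA.
C3: E(K, 0xA) = 0x9; 0xD ⊕ 0x9 = 0x4.

C3 = 0x4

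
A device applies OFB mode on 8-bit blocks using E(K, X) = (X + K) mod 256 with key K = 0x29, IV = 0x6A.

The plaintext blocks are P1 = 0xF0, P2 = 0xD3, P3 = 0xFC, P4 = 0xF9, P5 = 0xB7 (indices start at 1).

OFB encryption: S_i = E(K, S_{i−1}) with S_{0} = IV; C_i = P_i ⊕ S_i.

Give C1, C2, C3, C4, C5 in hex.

C1: S = E(K, 0x6A) = 0x93; 0xF0 ⊕ 0x93 = 0x63.
C2: S = E(K, 0x93) = 0xBC; 0xD3 ⊕ 0xBC = 0x6F.
C3: S = E(K, 0xBC) = 0xE5; 0xFC ⊕ 0xE5 = 0x19.
C4: S = E(K, 0xE5) = 0x0E; 0xF9 ⊕ 0x0E = 0xF7.
C5: S = E(K, 0x0E) = 0x37; 0xB7 ⊕ 0x37 = 0x80.

C1 = 0x63, C2 = 0x6F, C3 = 0x19, C4 = 0xF7, C5 = 0x80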